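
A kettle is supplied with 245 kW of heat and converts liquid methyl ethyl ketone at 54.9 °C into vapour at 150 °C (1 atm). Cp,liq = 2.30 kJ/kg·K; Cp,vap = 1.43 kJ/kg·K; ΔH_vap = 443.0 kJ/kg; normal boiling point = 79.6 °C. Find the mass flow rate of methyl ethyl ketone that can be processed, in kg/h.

Δh = 2.30×(79.6−54.9) + 443.0 + 1.43×(150−79.6) = 600.48 kJ/kg
Q = 245 kW = 245 kJ/s = 882000 kJ/h
ṁ = Q/Δh = 882000 / 600.48 = 1468.8 kg/h

ṁ = 1470 kg/h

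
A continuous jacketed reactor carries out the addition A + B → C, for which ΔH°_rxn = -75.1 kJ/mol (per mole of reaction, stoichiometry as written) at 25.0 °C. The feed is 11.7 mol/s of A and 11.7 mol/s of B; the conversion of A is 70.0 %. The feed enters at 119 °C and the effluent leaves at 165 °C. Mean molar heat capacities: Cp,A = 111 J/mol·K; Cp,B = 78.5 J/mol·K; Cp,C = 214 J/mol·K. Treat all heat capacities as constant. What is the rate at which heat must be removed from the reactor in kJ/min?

Extent of reaction ξ = 0.700 × 11.7 = 8.19 mol/s
Reaction term: ξ·ΔH°_rxn = 8.19 × -75.1 = -615.07 kJ/s
Sensible, feed 119→25 °C: -208.41 kJ/s
Outlet flows (mol/s): A 3.51, B 3.51, C 8.19
Sensible, products 25→165 °C: 338.49 kJ/s
Q = ΔH = -484.99 kJ/s = -484.99 kW
Heat removed = 29099 kJ/min

Q_out = 29100 kJ/min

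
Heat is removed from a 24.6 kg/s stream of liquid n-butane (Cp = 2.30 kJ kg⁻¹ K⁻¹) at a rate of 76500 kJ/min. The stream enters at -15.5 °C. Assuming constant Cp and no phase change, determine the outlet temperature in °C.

Q = 76500 kJ/min = 1275 kJ/s
ΔT = Q/(ṁ·Cp) = 1275/(24.6×2.30) = 22.534 K
T_out = -15.5 − 22.534 = -38.034 °C

T_out = -38.0 °C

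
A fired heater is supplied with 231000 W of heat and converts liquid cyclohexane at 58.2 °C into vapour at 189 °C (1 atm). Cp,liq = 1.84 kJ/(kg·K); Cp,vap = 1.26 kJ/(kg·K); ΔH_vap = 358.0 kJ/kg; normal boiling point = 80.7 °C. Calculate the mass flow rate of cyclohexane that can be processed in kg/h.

Δh = 1.84×(80.7−58.2) + 358.0 + 1.26×(189−80.7) = 535.86 kJ/kg
Q = 231000 W = 231 kJ/s = 831600 kJ/h
ṁ = Q/Δh = 831600 / 535.86 = 1551.9 kg/h

ṁ = 1550 kg/h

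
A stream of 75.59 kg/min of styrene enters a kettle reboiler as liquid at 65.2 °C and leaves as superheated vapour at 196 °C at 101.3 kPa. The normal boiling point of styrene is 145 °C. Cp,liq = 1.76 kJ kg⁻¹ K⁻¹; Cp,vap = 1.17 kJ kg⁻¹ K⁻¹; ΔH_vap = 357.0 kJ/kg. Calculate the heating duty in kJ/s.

liquid 65.2→145 °C: 140.45 kJ/kg
vaporisation at 145 °C: 357 kJ/kg
vapour 145→196 °C: 59.67 kJ/kg
Δh = 140.45 + 357 + 59.67 = 557.12 kJ/kg
Q = ṁ·Δh = 75.59 kg/min × 557.12 kJ/kg = 42113 kJ/min
|Q| = 701.88 kW

Q = 702 kJ/s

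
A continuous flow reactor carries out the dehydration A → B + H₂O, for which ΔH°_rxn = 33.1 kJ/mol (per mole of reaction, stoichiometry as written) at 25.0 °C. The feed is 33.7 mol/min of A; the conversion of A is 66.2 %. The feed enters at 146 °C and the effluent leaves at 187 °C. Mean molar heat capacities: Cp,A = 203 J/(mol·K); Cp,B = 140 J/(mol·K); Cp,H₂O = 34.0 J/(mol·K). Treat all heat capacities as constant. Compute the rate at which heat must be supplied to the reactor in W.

Extent of reaction ξ = 0.662 × 33.7 = 22.309 mol/min
Reaction term: ξ·ΔH°_rxn = 22.309 × 33.1 = 738.44 kJ/min
Sensible, feed 146→25 °C: -827.77 kJ/min
Outlet flows (mol/min): A 11.391, B 22.309, H₂O 22.309
Sensible, products 25→187 °C: 1003.4 kJ/min
Q = ΔH = 914.12 kJ/min = 15.235 kW
Heat supplied = 15235 W

Q_in = 15200 W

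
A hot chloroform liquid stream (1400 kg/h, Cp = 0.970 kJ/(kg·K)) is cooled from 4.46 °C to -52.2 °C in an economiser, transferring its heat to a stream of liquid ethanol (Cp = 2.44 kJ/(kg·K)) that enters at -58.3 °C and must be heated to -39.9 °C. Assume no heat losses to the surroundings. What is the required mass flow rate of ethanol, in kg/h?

Heat released by hot stream: Q = 1400 × 0.970 × (4.46 − -52.2) = 76944 kJ/h
Energy balance on cold side (adiabatic exchanger): Q = ṁ_c·Cp_c·(T_c,out − T_c,in)
ṁ_c = 76944 / [2.44 × (-39.9 − -58.3)] = 1713.8 kg/h

ṁ_c = 1710 kg/h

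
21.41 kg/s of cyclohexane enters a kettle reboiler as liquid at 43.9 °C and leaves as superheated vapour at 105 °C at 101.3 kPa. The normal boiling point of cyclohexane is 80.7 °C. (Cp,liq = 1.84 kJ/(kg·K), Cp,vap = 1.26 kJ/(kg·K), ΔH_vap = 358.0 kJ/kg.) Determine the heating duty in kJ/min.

liquid 43.9→80.7 °C: 67.712 kJ/kg
vaporisation at 80.7 °C: 358 kJ/kg
vapour 80.7→105 °C: 30.618 kJ/kg
Δh = 67.712 + 358 + 30.618 = 456.33 kJ/kg
Q = ṁ·Δh = 21.41 kg/s × 456.33 kJ/kg = 9770 kJ/s
|Q| = 9770 kW = 586200 kJ/min

Q = 586000 kJ/min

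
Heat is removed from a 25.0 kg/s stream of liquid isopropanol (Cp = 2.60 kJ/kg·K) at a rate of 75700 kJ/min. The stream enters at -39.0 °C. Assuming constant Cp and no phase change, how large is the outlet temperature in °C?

T_out = -58.4 °C

Q = 75700 kJ/min = 1261.7 kJ/s
ΔT = Q/(ṁ·Cp) = 1261.7/(25.0×2.60) = 19.41 K
T_out = -39.0 − 19.41 = -58.41 °C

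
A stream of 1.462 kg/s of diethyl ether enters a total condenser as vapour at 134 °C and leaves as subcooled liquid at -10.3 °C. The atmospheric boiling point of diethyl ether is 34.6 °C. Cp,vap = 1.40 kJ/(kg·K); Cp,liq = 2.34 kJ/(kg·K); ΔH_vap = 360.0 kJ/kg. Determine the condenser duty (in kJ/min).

Q_c = 53000 kJ/min

vapour 134→34.6 °C: -139.16 kJ/kg
condensation at 34.6 °C: -360 kJ/kg
liquid 34.6→-10.3 °C: -105.07 kJ/kg
Δh = -139.16 + -360 + -105.07 = -604.23 kJ/kg
Q = ṁ·Δh = 1.462 kg/s × -604.23 kJ/kg = -883.38 kJ/s
|Q| = 883.38 kW = 53003 kJ/min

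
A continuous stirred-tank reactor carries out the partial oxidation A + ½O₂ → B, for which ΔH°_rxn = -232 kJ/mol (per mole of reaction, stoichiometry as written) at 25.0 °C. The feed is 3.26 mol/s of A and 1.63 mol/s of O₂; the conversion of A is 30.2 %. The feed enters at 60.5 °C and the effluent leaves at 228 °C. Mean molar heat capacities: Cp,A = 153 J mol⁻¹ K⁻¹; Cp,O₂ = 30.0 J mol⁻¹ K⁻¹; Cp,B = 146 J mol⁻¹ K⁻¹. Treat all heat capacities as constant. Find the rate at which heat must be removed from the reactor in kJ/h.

Extent of reaction ξ = 0.302 × 3.26 = 0.98452 mol/s
Reaction term: ξ·ΔH°_rxn = 0.98452 × -232 = -228.41 kJ/s
Sensible, feed 60.5→25 °C: -19.443 kJ/s
Outlet flows (mol/s): A 2.2755, O₂ 1.1377, B 0.98452
Sensible, products 25→228 °C: 106.78 kJ/s
Q = ΔH = -141.07 kJ/s = -141.07 kW
Heat removed = 507850 kJ/h

Q_out = 508000 kJ/h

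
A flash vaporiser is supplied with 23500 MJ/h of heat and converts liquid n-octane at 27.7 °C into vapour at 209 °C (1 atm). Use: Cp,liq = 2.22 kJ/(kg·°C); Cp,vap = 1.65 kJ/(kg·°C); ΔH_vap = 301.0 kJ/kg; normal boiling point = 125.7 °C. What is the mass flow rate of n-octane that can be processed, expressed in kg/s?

ṁ = 9.95 kg/s

Δh = 2.22×(125.7−27.7) + 301.0 + 1.65×(209−125.7) = 656.01 kJ/kg
Q = 23500 MJ/h = 6527.8 kJ/s = 6527.8 kJ/s
ṁ = Q/Δh = 6527.8 / 656.01 = 9.9508 kg/s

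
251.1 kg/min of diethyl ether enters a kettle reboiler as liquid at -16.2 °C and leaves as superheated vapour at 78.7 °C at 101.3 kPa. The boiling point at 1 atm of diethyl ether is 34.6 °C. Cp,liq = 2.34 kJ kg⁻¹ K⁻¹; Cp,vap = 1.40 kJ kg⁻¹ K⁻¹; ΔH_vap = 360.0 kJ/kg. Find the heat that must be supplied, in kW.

liquid -16.2→34.6 °C: 118.87 kJ/kg
vaporisation at 34.6 °C: 360 kJ/kg
vapour 34.6→78.7 °C: 61.74 kJ/kg
Δh = 118.87 + 360 + 61.74 = 540.61 kJ/kg
Q = ṁ·Δh = 251.1 kg/min × 540.61 kJ/kg = 135750 kJ/min
|Q| = 2262.5 kW

Q = 2260 kW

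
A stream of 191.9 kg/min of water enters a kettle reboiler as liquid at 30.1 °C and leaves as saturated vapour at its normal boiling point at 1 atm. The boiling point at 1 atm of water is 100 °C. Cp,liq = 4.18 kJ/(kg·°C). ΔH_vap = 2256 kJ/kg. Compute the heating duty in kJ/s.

liquid 30.1→100 °C: 292.18 kJ/kg
vaporisation at 100 °C: 2256 kJ/kg
Δh = 292.18 + 2256 = 2548.2 kJ/kg
Q = ṁ·Δh = 191.9 kg/min × 2548.2 kJ/kg = 489000 kJ/min
|Q| = 8149.9 kW

Q = 8150 kJ/s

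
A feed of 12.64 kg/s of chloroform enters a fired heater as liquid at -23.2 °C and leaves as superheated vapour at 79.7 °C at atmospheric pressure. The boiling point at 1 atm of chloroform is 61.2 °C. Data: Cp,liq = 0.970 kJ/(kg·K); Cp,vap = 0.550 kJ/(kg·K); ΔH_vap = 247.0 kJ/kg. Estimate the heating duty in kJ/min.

liquid -23.2→61.2 °C: 81.868 kJ/kg
vaporisation at 61.2 °C: 247 kJ/kg
vapour 61.2→79.7 °C: 10.175 kJ/kg
Δh = 81.868 + 247 + 10.175 = 339.04 kJ/kg
Q = ṁ·Δh = 12.64 kg/s × 339.04 kJ/kg = 4285.5 kJ/s
|Q| = 4285.5 kW = 257130 kJ/min

Q = 257000 kJ/min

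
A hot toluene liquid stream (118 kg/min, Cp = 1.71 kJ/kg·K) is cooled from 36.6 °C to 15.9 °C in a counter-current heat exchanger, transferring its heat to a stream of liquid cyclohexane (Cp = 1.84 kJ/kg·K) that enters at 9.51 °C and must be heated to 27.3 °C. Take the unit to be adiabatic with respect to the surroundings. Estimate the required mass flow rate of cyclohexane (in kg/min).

Heat released by hot stream: Q = 118 × 1.71 × (36.6 − 15.9) = 4176.8 kJ/min
Energy balance on cold side (adiabatic exchanger): Q = ṁ_c·Cp_c·(T_c,out − T_c,in)
ṁ_c = 4176.8 / [1.84 × (27.3 − 9.51)] = 127.6 kg/min

ṁ_c = 128 kg/min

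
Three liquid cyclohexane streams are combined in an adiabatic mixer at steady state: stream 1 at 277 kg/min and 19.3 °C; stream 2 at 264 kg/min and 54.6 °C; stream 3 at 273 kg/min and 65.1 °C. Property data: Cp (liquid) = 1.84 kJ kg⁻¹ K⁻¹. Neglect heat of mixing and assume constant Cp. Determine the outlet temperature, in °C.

T_out = 46.1 °C

Adiabatic, steady state ⇒ Σ ṁᵢCp,ᵢ(T_out − Tᵢ) = 0
T_out = Σ ṁᵢCp,ᵢTᵢ / Σ ṁᵢCp,ᵢ
      = 69060 / 1497.8 = 46.109 °C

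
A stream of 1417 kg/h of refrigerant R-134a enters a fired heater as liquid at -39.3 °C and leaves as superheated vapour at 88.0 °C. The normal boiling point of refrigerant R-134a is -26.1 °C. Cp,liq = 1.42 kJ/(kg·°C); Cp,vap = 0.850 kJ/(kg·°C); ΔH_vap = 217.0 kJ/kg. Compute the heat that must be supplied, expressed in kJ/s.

Q = 131 kJ/s

liquid -39.3→-26.1 °C: 18.744 kJ/kg
vaporisation at -26.1 °C: 217 kJ/kg
vapour -26.1→88.0 °C: 96.985 kJ/kg
Δh = 18.744 + 217 + 96.985 = 332.73 kJ/kg
Q = ṁ·Δh = 1417 kg/h × 332.73 kJ/kg = 471480 kJ/h
|Q| = 130.97 kW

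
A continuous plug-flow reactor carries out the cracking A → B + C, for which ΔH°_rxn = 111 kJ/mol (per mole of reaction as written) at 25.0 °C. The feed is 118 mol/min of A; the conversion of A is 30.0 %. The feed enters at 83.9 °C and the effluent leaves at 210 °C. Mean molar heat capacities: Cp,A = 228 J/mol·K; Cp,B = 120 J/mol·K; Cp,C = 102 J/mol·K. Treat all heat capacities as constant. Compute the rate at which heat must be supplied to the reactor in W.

Q_in = 121000 W

Extent of reaction ξ = 0.300 × 118 = 35.4 mol/min
Reaction term: ξ·ΔH°_rxn = 35.4 × 111 = 3929.4 kJ/min
Sensible, feed 83.9→25 °C: -1584.6 kJ/min
Outlet flows (mol/min): A 82.6, B 35.4, C 35.4
Sensible, products 25→210 °C: 4937.9 kJ/min
Q = ΔH = 7282.7 kJ/min = 121.38 kW
Heat supplied = 121380 W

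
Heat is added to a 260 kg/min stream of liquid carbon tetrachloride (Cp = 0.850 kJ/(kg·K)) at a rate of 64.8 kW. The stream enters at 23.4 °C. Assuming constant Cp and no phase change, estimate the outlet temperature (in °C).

Q = 64.8 kW = 3888 kJ/min
ΔT = Q/(ṁ·Cp) = 3888/(260×0.850) = 17.593 K
T_out = 23.4 + 17.593 = 40.993 °C

T_out = 41.0 °C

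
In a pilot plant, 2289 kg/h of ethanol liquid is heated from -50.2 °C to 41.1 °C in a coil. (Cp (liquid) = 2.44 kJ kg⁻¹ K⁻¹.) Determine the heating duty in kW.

Q = ṁ·Cp·ΔT = 2289 × 2.44 × (41.1 − -50.2) = 509930 kJ/h
Converting: 509930 / 3600 s = 141.65 kW

Q = 142 kW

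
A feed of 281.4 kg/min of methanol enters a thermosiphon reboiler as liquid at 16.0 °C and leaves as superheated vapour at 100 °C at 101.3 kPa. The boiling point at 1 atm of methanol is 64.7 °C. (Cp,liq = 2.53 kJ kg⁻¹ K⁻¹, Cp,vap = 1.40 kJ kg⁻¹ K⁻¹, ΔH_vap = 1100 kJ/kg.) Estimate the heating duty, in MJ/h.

Q = 21500 MJ/h

liquid 16.0→64.7 °C: 123.21 kJ/kg
vaporisation at 64.7 °C: 1100 kJ/kg
vapour 64.7→100 °C: 49.42 kJ/kg
Δh = 123.21 + 1100 + 49.42 = 1272.6 kJ/kg
Q = ṁ·Δh = 281.4 kg/min × 1272.6 kJ/kg = 358120 kJ/min
|Q| = 5968.6 kW = 21487 MJ/h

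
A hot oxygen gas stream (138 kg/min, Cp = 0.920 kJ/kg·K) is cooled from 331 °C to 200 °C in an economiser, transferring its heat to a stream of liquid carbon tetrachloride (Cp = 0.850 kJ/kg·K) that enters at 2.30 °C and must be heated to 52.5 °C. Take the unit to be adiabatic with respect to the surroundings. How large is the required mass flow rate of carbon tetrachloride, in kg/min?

ṁ_c = 390 kg/min

Heat released by hot stream: Q = 138 × 0.920 × (331 − 200) = 16632 kJ/min
Energy balance on cold side (adiabatic exchanger): Q = ṁ_c·Cp_c·(T_c,out − T_c,in)
ṁ_c = 16632 / [0.850 × (52.5 − 2.30)] = 389.78 kg/min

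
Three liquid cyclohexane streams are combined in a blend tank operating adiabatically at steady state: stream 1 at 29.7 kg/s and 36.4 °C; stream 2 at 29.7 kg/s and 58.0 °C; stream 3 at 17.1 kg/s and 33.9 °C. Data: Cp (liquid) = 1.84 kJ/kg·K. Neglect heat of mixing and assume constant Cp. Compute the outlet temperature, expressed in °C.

Adiabatic, steady state ⇒ Σ ṁᵢCp,ᵢ(T_out − Tᵢ) = 0
T_out = Σ ṁᵢCp,ᵢTᵢ / Σ ṁᵢCp,ᵢ
      = 6225.4 / 140.76 = 44.227 °C

T_out = 44.2 °C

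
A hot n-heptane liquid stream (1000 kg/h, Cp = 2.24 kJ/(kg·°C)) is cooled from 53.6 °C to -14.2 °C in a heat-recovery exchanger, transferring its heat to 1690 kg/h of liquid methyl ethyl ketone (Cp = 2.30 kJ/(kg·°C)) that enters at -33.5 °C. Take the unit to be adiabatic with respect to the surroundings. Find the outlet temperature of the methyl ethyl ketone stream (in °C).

T_c,out = 5.57 °C

Heat released by hot stream: Q = 1000 × 2.24 × (53.6 − -14.2) = 151870 kJ/h
Energy balance on cold side (adiabatic exchanger): Q = ṁ_c·Cp_c·(T_c,out − T_c,in)
T_c,out = -33.5 + 151870/(1690 × 2.30) = 5.5718 °C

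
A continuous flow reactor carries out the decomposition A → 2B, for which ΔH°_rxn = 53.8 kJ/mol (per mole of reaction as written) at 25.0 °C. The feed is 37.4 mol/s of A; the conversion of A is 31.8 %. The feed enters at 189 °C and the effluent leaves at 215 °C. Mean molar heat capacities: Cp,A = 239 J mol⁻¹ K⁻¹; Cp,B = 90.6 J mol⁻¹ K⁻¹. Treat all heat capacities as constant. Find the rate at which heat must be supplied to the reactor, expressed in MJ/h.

Extent of reaction ξ = 0.318 × 37.4 = 11.893 mol/s
Reaction term: ξ·ΔH°_rxn = 11.893 × 53.8 = 639.85 kJ/s
Sensible, feed 189→25 °C: -1465.9 kJ/s
Outlet flows (mol/s): A 25.507, B 23.786
Sensible, products 25→215 °C: 1567.7 kJ/s
Q = ΔH = 741.65 kJ/s = 741.65 kW
Heat supplied = 2669.9 MJ/h

Q_in = 2670 MJ/h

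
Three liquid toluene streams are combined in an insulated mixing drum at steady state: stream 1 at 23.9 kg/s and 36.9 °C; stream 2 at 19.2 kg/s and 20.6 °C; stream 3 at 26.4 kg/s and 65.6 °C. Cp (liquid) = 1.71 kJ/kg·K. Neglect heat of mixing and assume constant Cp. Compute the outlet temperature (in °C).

Adiabatic, steady state ⇒ Σ ṁᵢCp,ᵢ(T_out − Tᵢ) = 0
Σ ṁᵢCp,ᵢTᵢ = 23.9×1.71×36.9 + 19.2×1.71×20.6 + 26.4×1.71×65.6 = 5145.9
Σ ṁᵢCp,ᵢ = 23.9×1.71 + 19.2×1.71 + 26.4×1.71 = 118.84
T_out = 5145.9 / 118.84 = 43.299 °C

T_out = 43.3 °C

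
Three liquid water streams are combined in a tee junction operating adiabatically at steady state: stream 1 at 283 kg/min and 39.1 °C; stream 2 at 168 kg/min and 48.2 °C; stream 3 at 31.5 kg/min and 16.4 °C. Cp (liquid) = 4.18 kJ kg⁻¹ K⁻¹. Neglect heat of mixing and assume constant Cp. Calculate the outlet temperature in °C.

Adiabatic, steady state ⇒ Σ ṁᵢCp,ᵢ(T_out − Tᵢ) = 0
Σ ṁᵢCp,ᵢTᵢ = 283×4.18×39.1 + 168×4.18×48.2 + 31.5×4.18×16.4 = 82260
Σ ṁᵢCp,ᵢ = 283×4.18 + 168×4.18 + 31.5×4.18 = 2016.8
T_out = 82260 / 2016.8 = 40.787 °C

T_out = 40.8 °C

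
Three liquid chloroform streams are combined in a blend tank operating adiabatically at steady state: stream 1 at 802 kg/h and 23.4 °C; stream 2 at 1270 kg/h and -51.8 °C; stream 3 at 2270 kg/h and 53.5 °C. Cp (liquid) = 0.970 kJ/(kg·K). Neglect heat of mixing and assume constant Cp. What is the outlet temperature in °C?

No heat crosses the boundary, so H_out = H_in.
T_out = Σ ṁᵢCp,ᵢTᵢ / Σ ṁᵢCp,ᵢ
      = 72193 / 4211.7 = 17.141 °C

T_out = 17.1 °C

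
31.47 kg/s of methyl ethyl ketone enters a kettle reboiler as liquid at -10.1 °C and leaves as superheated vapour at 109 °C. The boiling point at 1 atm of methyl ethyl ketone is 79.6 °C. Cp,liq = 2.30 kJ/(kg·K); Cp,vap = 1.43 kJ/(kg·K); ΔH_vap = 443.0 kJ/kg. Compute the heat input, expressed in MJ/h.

liquid -10.1→79.6 °C: 206.31 kJ/kg
vaporisation at 79.6 °C: 443 kJ/kg
vapour 79.6→109 °C: 42.042 kJ/kg
Δh = 206.31 + 443 + 42.042 = 691.35 kJ/kg
Q = ṁ·Δh = 31.47 kg/s × 691.35 kJ/kg = 21757 kJ/s
|Q| = 21757 kW = 78325 MJ/h

Q = 78300 MJ/h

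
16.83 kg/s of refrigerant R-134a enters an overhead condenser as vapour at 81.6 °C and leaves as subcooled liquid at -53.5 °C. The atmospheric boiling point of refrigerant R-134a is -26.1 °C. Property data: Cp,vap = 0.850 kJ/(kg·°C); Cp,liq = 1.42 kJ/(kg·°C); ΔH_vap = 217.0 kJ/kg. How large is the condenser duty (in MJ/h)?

Q_c = 21100 MJ/h

vapour 81.6→-26.1 °C: -91.545 kJ/kg
condensation at -26.1 °C: -217 kJ/kg
liquid -26.1→-53.5 °C: -38.908 kJ/kg
Δh = -91.545 + -217 + -38.908 = -347.45 kJ/kg
Q = ṁ·Δh = 16.83 kg/s × -347.45 kJ/kg = -5847.6 kJ/s
|Q| = 5847.6 kW = 21051 MJ/h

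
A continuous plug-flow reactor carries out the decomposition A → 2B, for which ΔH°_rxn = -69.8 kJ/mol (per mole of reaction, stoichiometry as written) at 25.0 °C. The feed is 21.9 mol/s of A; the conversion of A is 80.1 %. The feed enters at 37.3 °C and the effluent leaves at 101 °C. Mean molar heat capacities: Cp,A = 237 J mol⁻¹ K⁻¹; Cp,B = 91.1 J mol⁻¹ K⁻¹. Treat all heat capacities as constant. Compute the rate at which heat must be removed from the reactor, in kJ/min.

Q_out = 58000 kJ/min

Extent of reaction ξ = 0.801 × 21.9 = 17.542 mol/s
Reaction term: ξ·ΔH°_rxn = 17.542 × -69.8 = -1224.4 kJ/s
Sensible, feed 37.3→25 °C: -63.841 kJ/s
Outlet flows (mol/s): A 4.3581, B 35.084
Sensible, products 25→101 °C: 321.4 kJ/s
Q = ΔH = -966.86 kJ/s = -966.86 kW
Heat removed = 58012 kJ/min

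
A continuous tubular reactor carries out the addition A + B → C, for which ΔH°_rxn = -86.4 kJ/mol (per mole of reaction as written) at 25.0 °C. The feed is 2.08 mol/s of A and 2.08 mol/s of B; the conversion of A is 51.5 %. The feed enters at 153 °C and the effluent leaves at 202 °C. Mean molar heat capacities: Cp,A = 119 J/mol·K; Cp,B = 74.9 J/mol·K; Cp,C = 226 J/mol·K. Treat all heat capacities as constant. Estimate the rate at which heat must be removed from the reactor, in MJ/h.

Q_out = 240 MJ/h

Extent of reaction ξ = 0.515 × 2.08 = 1.0712 mol/s
Reaction term: ξ·ΔH°_rxn = 1.0712 × -86.4 = -92.552 kJ/s
Sensible, feed 153→25 °C: -51.624 kJ/s
Outlet flows (mol/s): A 1.0088, B 1.0088, C 1.0712
Sensible, products 25→202 °C: 77.472 kJ/s
Q = ΔH = -66.703 kJ/s = -66.703 kW
Heat removed = 240.13 MJ/h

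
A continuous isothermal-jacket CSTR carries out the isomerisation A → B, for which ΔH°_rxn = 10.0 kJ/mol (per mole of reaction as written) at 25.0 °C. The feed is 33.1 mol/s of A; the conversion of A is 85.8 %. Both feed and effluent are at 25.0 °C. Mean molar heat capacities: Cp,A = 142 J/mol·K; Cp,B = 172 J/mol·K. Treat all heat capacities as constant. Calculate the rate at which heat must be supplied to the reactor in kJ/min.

Q_in = 17000 kJ/min

Extent of reaction ξ = 0.858 × 33.1 = 28.4 mol/s
Reaction term: ξ·ΔH°_rxn = 28.4 × 10.0 = 284 kJ/s
Q = ΔH = 284 kJ/s = 284 kW
Heat supplied = 17040 kJ/min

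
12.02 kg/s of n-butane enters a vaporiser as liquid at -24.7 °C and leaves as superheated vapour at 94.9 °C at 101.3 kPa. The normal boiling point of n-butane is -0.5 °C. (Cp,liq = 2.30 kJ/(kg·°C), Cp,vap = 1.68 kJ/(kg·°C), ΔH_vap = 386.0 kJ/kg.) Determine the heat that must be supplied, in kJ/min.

liquid -24.7→-0.5 °C: 55.66 kJ/kg
vaporisation at -0.5 °C: 386 kJ/kg
vapour -0.5→94.9 °C: 160.27 kJ/kg
Δh = 55.66 + 386 + 160.27 = 601.93 kJ/kg
Q = ṁ·Δh = 12.02 kg/s × 601.93 kJ/kg = 7235.2 kJ/s
|Q| = 7235.2 kW = 434110 kJ/min

Q = 434000 kJ/min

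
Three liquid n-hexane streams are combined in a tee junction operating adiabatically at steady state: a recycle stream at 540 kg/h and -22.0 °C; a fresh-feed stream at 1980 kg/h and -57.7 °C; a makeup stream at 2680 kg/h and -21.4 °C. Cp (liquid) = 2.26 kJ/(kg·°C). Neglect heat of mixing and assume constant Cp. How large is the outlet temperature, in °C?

T_out = -35.3 °C

Adiabatic, steady state ⇒ Σ ṁᵢCp,ᵢ(T_out − Tᵢ) = 0
T_out = Σ ṁᵢCp,ᵢTᵢ / Σ ṁᵢCp,ᵢ
      = -414660 / 11752 = -35.284 °C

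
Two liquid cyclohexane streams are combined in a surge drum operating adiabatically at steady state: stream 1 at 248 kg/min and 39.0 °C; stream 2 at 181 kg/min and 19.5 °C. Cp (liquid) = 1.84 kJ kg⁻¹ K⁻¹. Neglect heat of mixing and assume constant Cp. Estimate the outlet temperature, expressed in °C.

No heat crosses the boundary, so H_out = H_in.
Σ ṁᵢCp,ᵢTᵢ = 248×1.84×39.0 + 181×1.84×19.5 = 24291
Σ ṁᵢCp,ᵢ = 248×1.84 + 181×1.84 = 789.36
T_out = 24291 / 789.36 = 30.773 °C

T_out = 30.8 °C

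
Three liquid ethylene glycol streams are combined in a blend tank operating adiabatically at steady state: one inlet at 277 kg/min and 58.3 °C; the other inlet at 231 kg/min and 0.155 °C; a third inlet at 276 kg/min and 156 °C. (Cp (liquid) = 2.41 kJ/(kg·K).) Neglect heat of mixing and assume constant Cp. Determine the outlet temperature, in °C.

No heat crosses the boundary, so H_out = H_in.
Σ ṁᵢCp,ᵢTᵢ = 277×2.41×58.3 + 231×2.41×0.155 + 276×2.41×156 = 142770
Σ ṁᵢCp,ᵢ = 277×2.41 + 231×2.41 + 276×2.41 = 1889.4
T_out = 142770 / 1889.4 = 75.562 °C

T_out = 75.6 °C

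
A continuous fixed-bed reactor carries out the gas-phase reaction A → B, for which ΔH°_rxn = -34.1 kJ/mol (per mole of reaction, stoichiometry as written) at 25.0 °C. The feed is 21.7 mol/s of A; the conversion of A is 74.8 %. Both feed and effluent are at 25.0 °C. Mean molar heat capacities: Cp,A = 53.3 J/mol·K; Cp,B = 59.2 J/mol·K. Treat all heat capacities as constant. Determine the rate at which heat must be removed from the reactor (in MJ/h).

Q_out = 1990 MJ/h

Extent of reaction ξ = 0.748 × 21.7 = 16.232 mol/s
Reaction term: ξ·ΔH°_rxn = 16.232 × -34.1 = -553.5 kJ/s
Q = ΔH = -553.5 kJ/s = -553.5 kW
Heat removed = 1992.6 MJ/h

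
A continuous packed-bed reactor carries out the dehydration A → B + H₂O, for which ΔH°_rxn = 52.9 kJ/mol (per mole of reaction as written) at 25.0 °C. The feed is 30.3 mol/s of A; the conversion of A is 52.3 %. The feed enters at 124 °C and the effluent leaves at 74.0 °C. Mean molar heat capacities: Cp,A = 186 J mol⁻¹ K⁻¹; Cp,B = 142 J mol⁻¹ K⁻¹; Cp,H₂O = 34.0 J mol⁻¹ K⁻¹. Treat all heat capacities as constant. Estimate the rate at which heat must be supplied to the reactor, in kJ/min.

Extent of reaction ξ = 0.523 × 30.3 = 15.847 mol/s
Reaction term: ξ·ΔH°_rxn = 15.847 × 52.9 = 838.3 kJ/s
Sensible, feed 124→25 °C: -557.94 kJ/s
Outlet flows (mol/s): A 14.453, B 15.847, H₂O 15.847
Sensible, products 25→74.0 °C: 268.39 kJ/s
Q = ΔH = 548.75 kJ/s = 548.75 kW
Heat supplied = 32925 kJ/min

Q_in = 32900 kJ/min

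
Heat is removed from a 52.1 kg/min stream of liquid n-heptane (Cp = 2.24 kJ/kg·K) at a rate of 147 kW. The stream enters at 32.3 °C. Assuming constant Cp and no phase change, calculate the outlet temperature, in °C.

Q = 147 kW = 8820 kJ/min
ΔT = Q/(ṁ·Cp) = 8820/(52.1×2.24) = 75.576 K
T_out = 32.3 − 75.576 = -43.276 °C

T_out = -43.3 °C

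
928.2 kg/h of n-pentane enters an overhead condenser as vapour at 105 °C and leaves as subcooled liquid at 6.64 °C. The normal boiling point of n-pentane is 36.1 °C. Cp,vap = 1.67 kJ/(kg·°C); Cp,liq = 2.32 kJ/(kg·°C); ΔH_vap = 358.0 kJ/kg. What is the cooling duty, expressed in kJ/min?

vapour 105→36.1 °C: -115.06 kJ/kg
condensation at 36.1 °C: -358 kJ/kg
liquid 36.1→6.64 °C: -68.347 kJ/kg
Δh = -115.06 + -358 + -68.347 = -541.41 kJ/kg
Q = ṁ·Δh = 928.2 kg/h × -541.41 kJ/kg = -502540 kJ/h
|Q| = 139.59 kW = 8375.6 kJ/min

Q_c = 8380 kJ/min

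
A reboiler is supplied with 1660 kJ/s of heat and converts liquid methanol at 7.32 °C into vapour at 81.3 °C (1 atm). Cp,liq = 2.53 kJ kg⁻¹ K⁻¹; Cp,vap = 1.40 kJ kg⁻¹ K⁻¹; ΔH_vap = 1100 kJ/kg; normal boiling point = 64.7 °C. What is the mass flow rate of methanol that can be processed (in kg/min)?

Δh = 2.53×(64.7−7.32) + 1100 + 1.40×(81.3−64.7) = 1268.4 kJ/kg
Q = 1660 kJ/s = 1660 kJ/s = 99600 kJ/min
ṁ = Q/Δh = 99600 / 1268.4 = 78.523 kg/min

ṁ = 78.5 kg/min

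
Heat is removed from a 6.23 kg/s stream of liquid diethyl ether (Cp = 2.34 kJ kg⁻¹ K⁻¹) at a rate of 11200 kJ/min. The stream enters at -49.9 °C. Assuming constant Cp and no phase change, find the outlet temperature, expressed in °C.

Q = 11200 kJ/min = 186.67 kJ/s
ΔT = Q/(ṁ·Cp) = 186.67/(6.23×2.34) = 12.805 K
T_out = -49.9 − 12.805 = -62.705 °C

T_out = -62.7 °C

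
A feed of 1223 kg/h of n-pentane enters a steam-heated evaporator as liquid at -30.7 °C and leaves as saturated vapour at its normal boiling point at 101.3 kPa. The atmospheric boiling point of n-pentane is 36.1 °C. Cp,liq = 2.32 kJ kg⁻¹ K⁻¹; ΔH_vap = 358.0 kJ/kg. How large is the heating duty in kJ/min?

Q = 10500 kJ/min

liquid -30.7→36.1 °C: 154.98 kJ/kg
vaporisation at 36.1 °C: 358 kJ/kg
Δh = 154.98 + 358 = 512.98 kJ/kg
Q = ṁ·Δh = 1223 kg/h × 512.98 kJ/kg = 627370 kJ/h
|Q| = 174.27 kW = 10456 kJ/min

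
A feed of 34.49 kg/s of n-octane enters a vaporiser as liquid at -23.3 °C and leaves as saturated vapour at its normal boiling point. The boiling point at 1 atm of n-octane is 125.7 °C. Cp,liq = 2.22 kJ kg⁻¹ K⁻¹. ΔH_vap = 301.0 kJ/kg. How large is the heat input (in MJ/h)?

liquid -23.3→125.7 °C: 330.78 kJ/kg
vaporisation at 125.7 °C: 301 kJ/kg
Δh = 330.78 + 301 = 631.78 kJ/kg
Q = ṁ·Δh = 34.49 kg/s × 631.78 kJ/kg = 21790 kJ/s
|Q| = 21790 kW = 78444 MJ/h

Q = 78400 MJ/h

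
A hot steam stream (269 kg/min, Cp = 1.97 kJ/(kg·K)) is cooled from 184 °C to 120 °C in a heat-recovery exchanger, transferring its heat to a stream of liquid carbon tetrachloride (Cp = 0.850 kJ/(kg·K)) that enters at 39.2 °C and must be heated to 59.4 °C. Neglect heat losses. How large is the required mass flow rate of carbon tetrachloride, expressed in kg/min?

Heat released by hot stream: Q = 269 × 1.97 × (184 − 120) = 33916 kJ/min
Energy balance on cold side (adiabatic exchanger): Q = ṁ_c·Cp_c·(T_c,out − T_c,in)
ṁ_c = 33916 / [0.850 × (59.4 − 39.2)] = 1975.3 kg/min

ṁ_c = 1980 kg/min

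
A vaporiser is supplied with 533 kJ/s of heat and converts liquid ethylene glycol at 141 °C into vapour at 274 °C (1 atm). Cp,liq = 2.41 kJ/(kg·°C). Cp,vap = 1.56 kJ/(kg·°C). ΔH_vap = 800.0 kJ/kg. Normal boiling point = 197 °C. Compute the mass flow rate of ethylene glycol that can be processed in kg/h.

Δh = 2.41×(197−141) + 800.0 + 1.56×(274−197) = 1055.1 kJ/kg
Q = 533 kJ/s = 533 kJ/s = 1.9188e+06 kJ/h
ṁ = Q/Δh = 1.9188e+06 / 1055.1 = 1818.6 kg/h

ṁ = 1820 kg/h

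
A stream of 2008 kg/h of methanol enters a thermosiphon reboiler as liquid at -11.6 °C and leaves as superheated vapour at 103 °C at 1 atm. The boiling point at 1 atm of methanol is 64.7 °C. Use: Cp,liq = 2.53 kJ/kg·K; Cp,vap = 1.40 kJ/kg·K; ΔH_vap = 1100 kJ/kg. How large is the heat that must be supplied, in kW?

liquid -11.6→64.7 °C: 193.04 kJ/kg
vaporisation at 64.7 °C: 1100 kJ/kg
vapour 64.7→103 °C: 53.62 kJ/kg
Δh = 193.04 + 1100 + 53.62 = 1346.7 kJ/kg
Q = ṁ·Δh = 2008 kg/h × 1346.7 kJ/kg = 2.7041e+06 kJ/h
|Q| = 751.14 kW

Q = 751 kW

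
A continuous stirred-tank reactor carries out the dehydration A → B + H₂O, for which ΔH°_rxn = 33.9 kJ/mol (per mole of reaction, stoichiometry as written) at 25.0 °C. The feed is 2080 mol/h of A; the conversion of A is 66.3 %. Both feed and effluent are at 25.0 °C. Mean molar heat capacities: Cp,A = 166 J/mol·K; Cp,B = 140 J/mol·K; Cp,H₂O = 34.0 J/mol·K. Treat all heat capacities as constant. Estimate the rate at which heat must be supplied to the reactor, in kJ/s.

Extent of reaction ξ = 0.663 × 2080 = 1379 mol/h
Reaction term: ξ·ΔH°_rxn = 1379 × 33.9 = 46749 kJ/h
Q = ΔH = 46749 kJ/h = 12.986 kW
Heat supplied = 12.986 kJ/s

Q_in = 13.0 kJ/s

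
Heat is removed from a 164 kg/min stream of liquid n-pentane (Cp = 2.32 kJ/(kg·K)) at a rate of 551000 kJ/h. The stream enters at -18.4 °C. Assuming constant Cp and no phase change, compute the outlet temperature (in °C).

Q = 551000 kJ/h = 9183.3 kJ/min
ΔT = Q/(ṁ·Cp) = 9183.3/(164×2.32) = 24.136 K
T_out = -18.4 − 24.136 = -42.536 °C

T_out = -42.5 °C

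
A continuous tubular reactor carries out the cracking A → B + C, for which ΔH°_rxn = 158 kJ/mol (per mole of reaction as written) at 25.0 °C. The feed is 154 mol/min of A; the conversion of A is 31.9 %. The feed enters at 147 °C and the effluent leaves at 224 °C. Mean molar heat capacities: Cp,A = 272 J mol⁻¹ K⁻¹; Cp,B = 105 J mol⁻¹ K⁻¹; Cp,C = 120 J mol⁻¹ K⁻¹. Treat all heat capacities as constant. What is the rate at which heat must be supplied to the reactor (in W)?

Extent of reaction ξ = 0.319 × 154 = 49.126 mol/min
Reaction term: ξ·ΔH°_rxn = 49.126 × 158 = 7761.9 kJ/min
Sensible, feed 147→25 °C: -5110.3 kJ/min
Outlet flows (mol/min): A 104.87, B 49.126, C 49.126
Sensible, products 25→224 °C: 7876.2 kJ/min
Q = ΔH = 10528 kJ/min = 175.46 kW
Heat supplied = 175460 W

Q_in = 175000 W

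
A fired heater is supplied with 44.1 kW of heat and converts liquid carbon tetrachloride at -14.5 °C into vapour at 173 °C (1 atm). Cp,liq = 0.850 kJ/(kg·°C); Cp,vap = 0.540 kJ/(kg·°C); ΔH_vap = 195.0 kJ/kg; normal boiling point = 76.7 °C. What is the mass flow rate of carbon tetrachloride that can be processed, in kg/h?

ṁ = 489 kg/h

Δh = 0.850×(76.7−-14.5) + 195.0 + 0.540×(173−76.7) = 324.52 kJ/kg
Q = 44.1 kW = 44.1 kJ/s = 158760 kJ/h
ṁ = Q/Δh = 158760 / 324.52 = 489.21 kg/h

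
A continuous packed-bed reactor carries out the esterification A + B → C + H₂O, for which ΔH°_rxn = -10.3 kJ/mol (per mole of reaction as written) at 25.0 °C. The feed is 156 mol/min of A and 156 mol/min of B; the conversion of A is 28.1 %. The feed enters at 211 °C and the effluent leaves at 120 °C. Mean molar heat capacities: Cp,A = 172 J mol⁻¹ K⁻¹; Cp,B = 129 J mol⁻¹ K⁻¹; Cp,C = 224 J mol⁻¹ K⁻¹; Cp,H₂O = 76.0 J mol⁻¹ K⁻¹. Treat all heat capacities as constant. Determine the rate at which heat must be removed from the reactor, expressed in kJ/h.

Extent of reaction ξ = 0.281 × 156 = 43.836 mol/min
Reaction term: ξ·ΔH°_rxn = 43.836 × -10.3 = -451.51 kJ/min
Sensible, feed 211→25 °C: -8733.8 kJ/min
Outlet flows (mol/min): A 112.16, B 112.16, C 43.836, H₂O 43.836
Sensible, products 25→120 °C: 4456.7 kJ/min
Q = ΔH = -4728.7 kJ/min = -78.811 kW
Heat removed = 283720 kJ/h

Q_out = 284000 kJ/h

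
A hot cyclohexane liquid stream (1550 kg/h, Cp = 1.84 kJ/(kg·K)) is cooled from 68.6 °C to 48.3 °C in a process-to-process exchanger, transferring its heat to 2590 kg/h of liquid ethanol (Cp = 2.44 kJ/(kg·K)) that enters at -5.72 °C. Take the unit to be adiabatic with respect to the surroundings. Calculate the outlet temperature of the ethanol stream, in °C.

T_c,out = 3.44 °C

Heat released by hot stream: Q = 1550 × 1.84 × (68.6 − 48.3) = 57896 kJ/h
Energy balance on cold side (adiabatic exchanger): Q = ṁ_c·Cp_c·(T_c,out − T_c,in)
T_c,out = -5.72 + 57896/(2590 × 2.44) = 3.4413 °C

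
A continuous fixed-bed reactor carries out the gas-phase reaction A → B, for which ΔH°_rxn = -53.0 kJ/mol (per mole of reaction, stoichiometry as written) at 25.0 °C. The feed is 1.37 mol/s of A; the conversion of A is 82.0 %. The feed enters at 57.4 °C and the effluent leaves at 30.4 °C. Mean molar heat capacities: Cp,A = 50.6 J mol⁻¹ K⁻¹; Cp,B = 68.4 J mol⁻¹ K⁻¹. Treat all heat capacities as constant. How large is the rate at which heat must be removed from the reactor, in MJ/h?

Q_out = 221 MJ/h

Extent of reaction ξ = 0.820 × 1.37 = 1.1234 mol/s
Reaction term: ξ·ΔH°_rxn = 1.1234 × -53.0 = -59.54 kJ/s
Sensible, feed 57.4→25 °C: -2.246 kJ/s
Outlet flows (mol/s): A 0.2466, B 1.1234
Sensible, products 25→30.4 °C: 0.48232 kJ/s
Q = ΔH = -61.304 kJ/s = -61.304 kW
Heat removed = 220.69 MJ/h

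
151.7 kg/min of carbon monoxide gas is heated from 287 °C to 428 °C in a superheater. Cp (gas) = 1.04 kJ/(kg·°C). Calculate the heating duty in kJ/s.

Q = 371 kJ/s

Q = ṁ·Cp·ΔT = 151.7 × 1.04 × (428 − 287) = 22245 kJ/min
Converting: 22245 / 60 s = 370.75 kW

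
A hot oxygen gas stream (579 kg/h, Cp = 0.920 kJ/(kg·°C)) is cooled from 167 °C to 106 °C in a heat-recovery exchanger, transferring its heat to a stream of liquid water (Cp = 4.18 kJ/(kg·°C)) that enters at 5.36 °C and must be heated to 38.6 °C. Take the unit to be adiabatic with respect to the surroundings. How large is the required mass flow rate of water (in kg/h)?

Heat released by hot stream: Q = 579 × 0.920 × (167 − 106) = 32493 kJ/h
Energy balance on cold side (adiabatic exchanger): Q = ṁ_c·Cp_c·(T_c,out − T_c,in)
ṁ_c = 32493 / [4.18 × (38.6 − 5.36)] = 233.86 kg/h

ṁ_c = 234 kg/h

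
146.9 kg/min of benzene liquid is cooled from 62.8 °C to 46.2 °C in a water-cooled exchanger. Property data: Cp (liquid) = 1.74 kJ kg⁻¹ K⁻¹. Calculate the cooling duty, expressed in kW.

Q = ṁ·Cp·ΔT = 146.9 × 1.74 × (46.2 − 62.8) = -4243.1 kJ/min
Converting: 4243.1 / 60 s = 70.718 kW

Q_c = 70.7 kW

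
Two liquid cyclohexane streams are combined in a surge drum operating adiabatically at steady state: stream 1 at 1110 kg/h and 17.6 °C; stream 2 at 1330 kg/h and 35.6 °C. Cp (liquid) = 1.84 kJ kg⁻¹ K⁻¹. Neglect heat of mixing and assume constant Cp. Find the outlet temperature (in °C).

Energy balance with Q = 0: Σ ṁᵢCp,ᵢ(T_out − Tᵢ) = 0
T_out = Σ ṁᵢCp,ᵢTᵢ / Σ ṁᵢCp,ᵢ
      = 123070 / 4489.6 = 27.411 °C

T_out = 27.4 °C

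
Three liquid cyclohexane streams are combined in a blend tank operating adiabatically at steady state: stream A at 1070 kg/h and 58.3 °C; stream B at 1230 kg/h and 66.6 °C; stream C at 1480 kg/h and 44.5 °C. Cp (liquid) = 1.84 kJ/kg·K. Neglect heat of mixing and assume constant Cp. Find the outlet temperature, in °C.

T_out = 55.6 °C

No heat crosses the boundary, so H_out = H_in.
T_out = Σ ṁᵢCp,ᵢTᵢ / Σ ṁᵢCp,ᵢ
      = 386690 / 6955.2 = 55.598 °C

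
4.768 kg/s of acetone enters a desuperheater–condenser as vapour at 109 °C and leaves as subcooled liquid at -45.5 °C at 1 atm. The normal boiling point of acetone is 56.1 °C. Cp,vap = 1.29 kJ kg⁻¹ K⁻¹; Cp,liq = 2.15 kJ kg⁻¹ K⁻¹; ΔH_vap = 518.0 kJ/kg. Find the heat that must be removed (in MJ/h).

vapour 109→56.1 °C: -68.241 kJ/kg
condensation at 56.1 °C: -518 kJ/kg
liquid 56.1→-45.5 °C: -218.44 kJ/kg
Δh = -68.241 + -518 + -218.44 = -804.68 kJ/kg
Q = ṁ·Δh = 4.768 kg/s × -804.68 kJ/kg = -3836.7 kJ/s
|Q| = 3836.7 kW = 13812 MJ/h

Q_c = 13800 MJ/h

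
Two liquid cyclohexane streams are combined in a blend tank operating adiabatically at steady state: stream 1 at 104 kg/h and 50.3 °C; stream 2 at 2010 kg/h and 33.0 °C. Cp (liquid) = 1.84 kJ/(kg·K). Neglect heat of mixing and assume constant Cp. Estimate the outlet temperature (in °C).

T_out = 33.9 °C

Adiabatic, steady state ⇒ Σ ṁᵢCp,ᵢ(T_out − Tᵢ) = 0
T_out = Σ ṁᵢCp,ᵢTᵢ / Σ ṁᵢCp,ᵢ
      = 131670 / 3889.8 = 33.851 °C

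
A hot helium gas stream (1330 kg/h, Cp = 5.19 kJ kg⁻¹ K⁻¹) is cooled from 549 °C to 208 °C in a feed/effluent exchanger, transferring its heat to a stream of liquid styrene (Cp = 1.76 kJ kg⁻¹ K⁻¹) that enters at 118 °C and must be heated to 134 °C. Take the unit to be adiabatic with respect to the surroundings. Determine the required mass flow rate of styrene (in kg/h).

ṁ_c = 83600 kg/h

Heat released by hot stream: Q = 1330 × 5.19 × (549 − 208) = 2.3538e+06 kJ/h
Energy balance on cold side (adiabatic exchanger): Q = ṁ_c·Cp_c·(T_c,out − T_c,in)
ṁ_c = 2.3538e+06 / [1.76 × (134 − 118)] = 83587 kg/h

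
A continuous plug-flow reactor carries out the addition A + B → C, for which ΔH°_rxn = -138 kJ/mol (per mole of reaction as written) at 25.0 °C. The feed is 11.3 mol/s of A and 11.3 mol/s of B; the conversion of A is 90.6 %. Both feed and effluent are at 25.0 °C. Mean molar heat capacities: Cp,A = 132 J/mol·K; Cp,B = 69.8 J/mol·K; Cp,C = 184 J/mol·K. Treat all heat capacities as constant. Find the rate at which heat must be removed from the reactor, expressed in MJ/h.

Extent of reaction ξ = 0.906 × 11.3 = 10.238 mol/s
Reaction term: ξ·ΔH°_rxn = 10.238 × -138 = -1412.8 kJ/s
Q = ΔH = -1412.8 kJ/s = -1412.8 kW
Heat removed = 5086.1 MJ/h

Q_out = 5090 MJ/h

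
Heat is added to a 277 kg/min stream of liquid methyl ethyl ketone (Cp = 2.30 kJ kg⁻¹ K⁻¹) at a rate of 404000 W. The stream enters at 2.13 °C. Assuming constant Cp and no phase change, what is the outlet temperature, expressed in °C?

Q = 404000 W = 24240 kJ/min
ΔT = Q/(ṁ·Cp) = 24240/(277×2.30) = 38.047 K
T_out = 2.13 + 38.047 = 40.177 °C

T_out = 40.2 °C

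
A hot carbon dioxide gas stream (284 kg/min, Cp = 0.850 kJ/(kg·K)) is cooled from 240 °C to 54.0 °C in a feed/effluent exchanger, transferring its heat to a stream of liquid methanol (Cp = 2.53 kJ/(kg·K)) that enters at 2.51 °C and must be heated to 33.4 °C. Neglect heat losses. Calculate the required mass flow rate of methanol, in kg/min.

Heat released by hot stream: Q = 284 × 0.850 × (240 − 54.0) = 44900 kJ/min
Energy balance on cold side (adiabatic exchanger): Q = ṁ_c·Cp_c·(T_c,out − T_c,in)
ṁ_c = 44900 / [2.53 × (33.4 − 2.51)] = 574.53 kg/min

ṁ_c = 575 kg/min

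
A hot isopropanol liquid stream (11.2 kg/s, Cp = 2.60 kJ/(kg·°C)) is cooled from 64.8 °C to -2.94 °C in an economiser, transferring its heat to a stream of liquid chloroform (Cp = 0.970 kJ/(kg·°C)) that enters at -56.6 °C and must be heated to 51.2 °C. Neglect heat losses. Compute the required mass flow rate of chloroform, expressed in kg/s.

ṁ_c = 18.9 kg/s

Heat released by hot stream: Q = 11.2 × 2.60 × (64.8 − -2.94) = 1972.6 kJ/s
Energy balance on cold side (adiabatic exchanger): Q = ṁ_c·Cp_c·(T_c,out − T_c,in)
ṁ_c = 1972.6 / [0.970 × (51.2 − -56.6)] = 18.865 kg/s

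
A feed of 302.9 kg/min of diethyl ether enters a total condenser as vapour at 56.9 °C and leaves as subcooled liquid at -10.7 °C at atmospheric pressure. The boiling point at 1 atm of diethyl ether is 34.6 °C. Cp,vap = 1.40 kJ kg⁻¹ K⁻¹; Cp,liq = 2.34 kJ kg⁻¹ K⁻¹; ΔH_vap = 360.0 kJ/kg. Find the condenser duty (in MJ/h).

vapour 56.9→34.6 °C: -31.22 kJ/kg
condensation at 34.6 °C: -360 kJ/kg
liquid 34.6→-10.7 °C: -106 kJ/kg
Δh = -31.22 + -360 + -106 = -497.22 kJ/kg
Q = ṁ·Δh = 302.9 kg/min × -497.22 kJ/kg = -150610 kJ/min
|Q| = 2510.1 kW = 9036.5 MJ/h

Q_c = 9040 MJ/h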